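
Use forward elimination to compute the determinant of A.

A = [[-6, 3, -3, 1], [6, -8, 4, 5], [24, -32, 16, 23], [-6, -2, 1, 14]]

Forward elimination:
R2 <- R2 - (-1)*R1:  [  0  -5   1   6 ]
R3 <- R3 - (-4)*R1:  [   0  -20    4   27 ]
R4 <- R4 - (1)*R1:  [  0  -5   4  13 ]
R3 <- R3 - (4)*R2:  [ 0  0  0  3 ]
R4 <- R4 - (1)*R2:  [ 0  0  3  7 ]
R3 <-> R4   (pivot in column 3 was zero)
[ -6   3  -3  1 ]
[  0  -5   1  6 ]
[  0   0   3  7 ]
[  0   0   0  3 ]
Upper-triangular form:
[ -6   3  -3  1 ]
[  0  -5   1  6 ]
[  0   0   3  7 ]
[  0   0   0  3 ]
det(A) = (-1)^1 * (-6) * (-5) * (3) * (3) = -270  (1 row swap -> sign -1)

det(A) = -270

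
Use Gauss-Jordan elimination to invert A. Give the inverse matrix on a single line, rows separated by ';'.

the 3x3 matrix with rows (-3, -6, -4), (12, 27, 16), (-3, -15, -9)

Gauss-Jordan on [A | I]:
R1 <- (1/-3)*R1:  [    1     2   4/3  |  -1/3     0     0 ]
R2 <- R2 - (12)*R1:  [ 0  3  0  |  4  1  0 ]
R3 <- R3 - (-3)*R1:  [  0  -9  -5  |  -1   0   1 ]
R2 <- (1/3)*R2:  [   0    1    0  |  4/3  1/3    0 ]
R1 <- R1 - (2)*R2:  [    1     0   4/3  |    -3  -2/3     0 ]
R3 <- R3 - (-9)*R2:  [  0   0  -5  |  11   3   1 ]
R3 <- (1/-5)*R3:  [     0      0      1  |  -11/5   -3/5   -1/5 ]
R1 <- R1 - (4/3)*R3:  [     1      0      0  |  -1/15   2/15   4/15 ]
Right block of [I | A^{-1}] is the inverse:
[ -1/15  2/15  4/15 ]
[   4/3   1/3     0 ]
[ -11/5  -3/5  -1/5 ]

inverse = [-1/15 2/15 4/15; 4/3 1/3 0; -11/5 -3/5 -1/5]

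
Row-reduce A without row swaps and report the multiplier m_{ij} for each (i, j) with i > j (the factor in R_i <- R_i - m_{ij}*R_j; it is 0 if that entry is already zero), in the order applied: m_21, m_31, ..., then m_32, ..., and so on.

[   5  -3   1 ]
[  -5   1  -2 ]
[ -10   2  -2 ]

multipliers: -1, -2, 2

Forward elimination:
R2 <- R2 - (-1)*R1:  [  0  -2  -1 ]
R3 <- R3 - (-2)*R1:  [  0  -4   0 ]
R3 <- R3 - (2)*R2:  [ 0  0  2 ]
Multipliers (in order of application): m_{21} = -1, m_{31} = -2, m_{32} = 2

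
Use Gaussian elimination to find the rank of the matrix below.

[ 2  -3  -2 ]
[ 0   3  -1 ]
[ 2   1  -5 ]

rank(A) = 3

Row reduction:
R3 <- R3 - (1)*R1:  [  0   4  -3 ]
R3 <- R3 - (4/3)*R2:  [    0     0  -5/3 ]
Row echelon form:
[ 2  -3    -2 ]
[ 0   3    -1 ]
[ 0   0  -5/3 ]
Nonzero rows / pivot columns: 3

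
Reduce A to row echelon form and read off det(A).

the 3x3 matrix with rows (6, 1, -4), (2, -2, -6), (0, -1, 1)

Forward elimination:
R2 <- R2 - (1/3)*R1:  [     0   -7/3  -14/3 ]
R3 <- R3 - (3/7)*R2:  [ 0  0  3 ]
Upper-triangular form:
[ 6     1     -4 ]
[ 0  -7/3  -14/3 ]
[ 0     0      3 ]
det(A) = (-1)^0 * (6) * (-7/3) * (3) = -42  (0 row swaps -> sign +1)

det(A) = -42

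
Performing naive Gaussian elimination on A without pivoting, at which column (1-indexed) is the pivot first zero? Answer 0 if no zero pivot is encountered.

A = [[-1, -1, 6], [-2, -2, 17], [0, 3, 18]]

first zero-pivot column = 2

Naive forward elimination:
R2 <- R2 - (2)*R1:  [ 0  0  5 ]
Matrix at this point:
[ -1  -1   6 ]
[  0   0   5 ]
[  0   3  18 ]
Pivot entry (2,2) is zero but row 3 has 3 in column 2 -> naive elimination stops; a row interchange (e.g. R2 <-> R3) would be required here.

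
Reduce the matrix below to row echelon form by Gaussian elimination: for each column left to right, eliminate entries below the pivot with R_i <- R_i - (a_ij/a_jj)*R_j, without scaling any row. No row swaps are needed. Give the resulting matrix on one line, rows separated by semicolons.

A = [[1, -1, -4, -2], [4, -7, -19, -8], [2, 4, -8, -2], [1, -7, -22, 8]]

REF = [1 -1 -4 -2; 0 -3 -3 0; 0 0 -6 2; 0 0 0 6]

Forward elimination:
R2 <- R2 - (4)*R1:  [  0  -3  -3   0 ]
R3 <- R3 - (2)*R1:  [ 0  6  0  2 ]
R4 <- R4 - (1)*R1:  [   0   -6  -18   10 ]
R3 <- R3 - (-2)*R2:  [  0   0  -6   2 ]
R4 <- R4 - (2)*R2:  [   0    0  -12   10 ]
R4 <- R4 - (2)*R3:  [ 0  0  0  6 ]
Row echelon form:
[ 1  -1  -4  -2 ]
[ 0  -3  -3   0 ]
[ 0   0  -6   2 ]
[ 0   0   0   6 ]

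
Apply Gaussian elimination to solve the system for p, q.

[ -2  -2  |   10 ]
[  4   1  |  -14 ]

Forward elimination on [A|b]:
R2 <- R2 - (-2)*R1:  [  0  -3   6 ]
Row echelon form:
[ -2  -2  |  10 ]
[  0  -3  |   6 ]
Back-substitution:
q = (6) / -3 = -2
p = (10 - (-2)*(-2)) / -2 = -3

(-3, -2)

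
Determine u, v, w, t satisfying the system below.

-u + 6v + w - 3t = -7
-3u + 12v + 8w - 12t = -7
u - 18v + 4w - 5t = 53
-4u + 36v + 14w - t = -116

(5, -2, -2, -4)

Forward elimination on [A|b]:
R2 <- R2 - (3)*R1:  [  0  -6   5  -3  14 ]
R3 <- R3 - (-1)*R1:  [   0  -12    5   -8   46 ]
R4 <- R4 - (4)*R1:  [   0   12   10   11  -88 ]
R3 <- R3 - (2)*R2:  [  0   0  -5  -2  18 ]
R4 <- R4 - (-2)*R2:  [   0    0   20    5  -60 ]
R4 <- R4 - (-4)*R3:  [  0   0   0  -3  12 ]
Row echelon form:
[ -1   6   1  -3  |  -7 ]
[  0  -6   5  -3  |  14 ]
[  0   0  -5  -2  |  18 ]
[  0   0   0  -3  |  12 ]
Back-substitution:
t = (12) / -3 = -4
w = (18 - (-2)*(-4)) / -5 = -2
v = (14 - (5)*(-2) - (-3)*(-4)) / -6 = -2
u = (-7 - (6)*(-2) - (1)*(-2) - (-3)*(-4)) / -1 = 5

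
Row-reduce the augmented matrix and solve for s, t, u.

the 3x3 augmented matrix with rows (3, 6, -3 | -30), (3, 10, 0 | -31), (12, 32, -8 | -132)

(3, -4, 5)

Forward elimination on [A|b]:
R2 <- R2 - (1)*R1:  [  0   4   3  -1 ]
R3 <- R3 - (4)*R1:  [   0    8    4  -12 ]
R3 <- R3 - (2)*R2:  [   0    0   -2  -10 ]
Row echelon form:
[ 3  6  -3  |  -30 ]
[ 0  4   3  |   -1 ]
[ 0  0  -2  |  -10 ]
Back-substitution:
u = (-10) / -2 = 5
t = (-1 - (3)*(5)) / 4 = -4
s = (-30 - (6)*(-4) - (-3)*(5)) / 3 = 3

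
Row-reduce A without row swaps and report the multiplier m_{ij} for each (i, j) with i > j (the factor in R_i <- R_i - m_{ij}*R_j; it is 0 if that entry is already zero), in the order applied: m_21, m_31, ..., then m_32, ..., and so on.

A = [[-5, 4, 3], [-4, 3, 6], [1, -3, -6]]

Forward elimination:
R2 <- R2 - (4/5)*R1:  [    0  -1/5  18/5 ]
R3 <- R3 - (-1/5)*R1:  [     0  -11/5  -27/5 ]
R3 <- R3 - (11)*R2:  [   0    0  -45 ]
Multipliers (in order of application): m_{21} = 4/5, m_{31} = -1/5, m_{32} = 11

multipliers: 4/5, -1/5, 11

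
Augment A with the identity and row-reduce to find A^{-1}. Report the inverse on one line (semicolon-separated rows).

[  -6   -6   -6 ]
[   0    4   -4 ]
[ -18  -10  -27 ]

Gauss-Jordan on [A | I]:
R1 <- (1/-6)*R1:  [    1     1     1  |  -1/6     0     0 ]
R3 <- R3 - (-18)*R1:  [  0   8  -9  |  -3   0   1 ]
R2 <- (1/4)*R2:  [   0    1   -1  |    0  1/4    0 ]
R1 <- R1 - (1)*R2:  [    1     0     2  |  -1/6  -1/4     0 ]
R3 <- R3 - (8)*R2:  [  0   0  -1  |  -3  -2   1 ]
R3 <- (1/-1)*R3:  [  0   0   1  |   3   2  -1 ]
R1 <- R1 - (2)*R3:  [     1      0      0  |  -37/6  -17/4      2 ]
R2 <- R2 - (-1)*R3:  [   0    1    0  |    3  9/4   -1 ]
Right block of [I | A^{-1}] is the inverse:
[ -37/6  -17/4   2 ]
[     3    9/4  -1 ]
[     3      2  -1 ]

inverse = [-37/6 -17/4 2; 3 9/4 -1; 3 2 -1]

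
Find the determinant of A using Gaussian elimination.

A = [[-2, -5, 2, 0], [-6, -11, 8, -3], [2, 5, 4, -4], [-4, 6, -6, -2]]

Forward elimination:
R2 <- R2 - (3)*R1:  [  0   4   2  -3 ]
R3 <- R3 - (-1)*R1:  [  0   0   6  -4 ]
R4 <- R4 - (2)*R1:  [   0   16  -10   -2 ]
R4 <- R4 - (4)*R2:  [   0    0  -18   10 ]
R4 <- R4 - (-3)*R3:  [  0   0   0  -2 ]
Upper-triangular form:
[ -2  -5  2   0 ]
[  0   4  2  -3 ]
[  0   0  6  -4 ]
[  0   0  0  -2 ]
det(A) = (-1)^0 * (-2) * (4) * (6) * (-2) = 96  (0 row swaps -> sign +1)

det(A) = 96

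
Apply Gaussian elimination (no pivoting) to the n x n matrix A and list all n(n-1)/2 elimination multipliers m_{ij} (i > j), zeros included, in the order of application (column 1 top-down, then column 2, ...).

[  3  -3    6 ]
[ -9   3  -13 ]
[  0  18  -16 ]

Forward elimination:
R2 <- R2 - (-3)*R1:  [  0  -6   5 ]
R3: entry in column 1 is already 0 -> m_{31} = 0 (no row operation needed)
R3 <- R3 - (-3)*R2:  [  0   0  -1 ]
Multipliers (in order of application): m_{21} = -3, m_{31} = 0, m_{32} = -3

multipliers: -3, 0, -3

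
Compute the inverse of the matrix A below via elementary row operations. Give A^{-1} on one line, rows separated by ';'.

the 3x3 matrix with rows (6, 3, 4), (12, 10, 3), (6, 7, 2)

inverse = [-1/72 11/36 -31/72; -1/12 -1/6 5/12; 1/3 -1/3 1/3]

Gauss-Jordan on [A | I]:
R1 <- (1/6)*R1:  [   1  1/2  2/3  |  1/6    0    0 ]
R2 <- R2 - (12)*R1:  [  0   4  -5  |  -2   1   0 ]
R3 <- R3 - (6)*R1:  [  0   4  -2  |  -1   0   1 ]
R2 <- (1/4)*R2:  [    0     1  -5/4  |  -1/2   1/4     0 ]
R1 <- R1 - (1/2)*R2:  [     1      0  31/24  |   5/12   -1/8      0 ]
R3 <- R3 - (4)*R2:  [  0   0   3  |   1  -1   1 ]
R3 <- (1/3)*R3:  [    0     0     1  |   1/3  -1/3   1/3 ]
R1 <- R1 - (31/24)*R3:  [      1       0       0  |   -1/72   11/36  -31/72 ]
R2 <- R2 - (-5/4)*R3:  [     0      1      0  |  -1/12   -1/6   5/12 ]
Right block of [I | A^{-1}] is the inverse:
[ -1/72  11/36  -31/72 ]
[ -1/12   -1/6    5/12 ]
[   1/3   -1/3     1/3 ]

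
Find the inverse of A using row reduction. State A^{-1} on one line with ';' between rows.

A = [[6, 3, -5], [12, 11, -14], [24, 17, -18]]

Gauss-Jordan on [A | I]:
R1 <- (1/6)*R1:  [    1   1/2  -5/6  |   1/6     0     0 ]
R2 <- R2 - (12)*R1:  [  0   5  -4  |  -2   1   0 ]
R3 <- R3 - (24)*R1:  [  0   5   2  |  -4   0   1 ]
R2 <- (1/5)*R2:  [    0     1  -4/5  |  -2/5   1/5     0 ]
R1 <- R1 - (1/2)*R2:  [      1       0  -13/30  |   11/30   -1/10       0 ]
R3 <- R3 - (5)*R2:  [  0   0   6  |  -2  -1   1 ]
R3 <- (1/6)*R3:  [    0     0     1  |  -1/3  -1/6   1/6 ]
R1 <- R1 - (-13/30)*R3:  [       1        0        0  |      2/9  -31/180   13/180 ]
R2 <- R2 - (-4/5)*R3:  [    0     1     0  |  -2/3  1/15  2/15 ]
Right block of [I | A^{-1}] is the inverse:
[  2/9  -31/180  13/180 ]
[ -2/3     1/15    2/15 ]
[ -1/3     -1/6     1/6 ]

inverse = [2/9 -31/180 13/180; -2/3 1/15 2/15; -1/3 -1/6 1/6]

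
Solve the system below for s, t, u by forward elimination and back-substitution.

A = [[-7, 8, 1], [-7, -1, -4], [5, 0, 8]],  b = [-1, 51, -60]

(-4, -3, -5)

Forward elimination on [A|b]:
R2 <- R2 - (1)*R1:  [  0  -9  -5  52 ]
R3 <- R3 - (-5/7)*R1:  [      0    40/7    61/7  -425/7 ]
R3 <- R3 - (-40/63)*R2:  [        0         0    349/63  -1745/63 ]
Row echelon form:
[ -7   8       1  |        -1 ]
[  0  -9      -5  |        52 ]
[  0   0  349/63  |  -1745/63 ]
Back-substitution:
u = (-1745/63) / (349/63) = -5
t = (52 - (-5)*(-5)) / -9 = -3
s = (-1 - (8)*(-3) - (1)*(-5)) / -7 = -4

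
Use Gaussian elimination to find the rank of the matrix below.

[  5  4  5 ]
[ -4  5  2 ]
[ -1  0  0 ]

Row reduction:
R2 <- R2 - (-4/5)*R1:  [    0  41/5     6 ]
R3 <- R3 - (-1/5)*R1:  [   0  4/5    1 ]
R3 <- R3 - (4/41)*R2:  [     0      0  17/41 ]
Row echelon form:
[ 5     4      5 ]
[ 0  41/5      6 ]
[ 0     0  17/41 ]
Nonzero rows / pivot columns: 3

rank(A) = 3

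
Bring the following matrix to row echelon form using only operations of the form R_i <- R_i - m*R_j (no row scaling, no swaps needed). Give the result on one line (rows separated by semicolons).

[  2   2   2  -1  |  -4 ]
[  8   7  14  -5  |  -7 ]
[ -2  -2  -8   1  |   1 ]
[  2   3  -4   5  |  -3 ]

REF = [2 2 2 -1 -4; 0 -1 6 -1 9; 0 0 -6 0 -3; 0 0 0 5 10]

Forward elimination:
R2 <- R2 - (4)*R1:  [  0  -1   6  -1   9 ]
R3 <- R3 - (-1)*R1:  [  0   0  -6   0  -3 ]
R4 <- R4 - (1)*R1:  [  0   1  -6   6   1 ]
R4 <- R4 - (-1)*R2:  [  0   0   0   5  10 ]
Row echelon form:
[ 2   2   2  -1  |  -4 ]
[ 0  -1   6  -1  |   9 ]
[ 0   0  -6   0  |  -3 ]
[ 0   0   0   5  |  10 ]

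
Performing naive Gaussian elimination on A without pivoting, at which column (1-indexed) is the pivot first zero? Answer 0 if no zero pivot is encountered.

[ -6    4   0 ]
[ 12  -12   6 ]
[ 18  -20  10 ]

Naive forward elimination:
R2 <- R2 - (-2)*R1:  [  0  -4   6 ]
R3 <- R3 - (-3)*R1:  [  0  -8  10 ]
R3 <- R3 - (2)*R2:  [  0   0  -2 ]
All pivots nonzero; naive elimination completes without hitting a zero pivot.

first zero-pivot column = 0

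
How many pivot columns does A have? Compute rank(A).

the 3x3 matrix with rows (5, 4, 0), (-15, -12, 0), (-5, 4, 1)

Row reduction:
R2 <- R2 - (-3)*R1:  [ 0  0  0 ]
R3 <- R3 - (-1)*R1:  [ 0  8  1 ]
R2 <-> R3   (pivot in column 2 was zero)
[ 5  4  0 ]
[ 0  8  1 ]
[ 0  0  0 ]
Row echelon form:
[ 5  4  0 ]
[ 0  8  1 ]
[ 0  0  0 ]
Nonzero rows / pivot columns: 2

rank(A) = 2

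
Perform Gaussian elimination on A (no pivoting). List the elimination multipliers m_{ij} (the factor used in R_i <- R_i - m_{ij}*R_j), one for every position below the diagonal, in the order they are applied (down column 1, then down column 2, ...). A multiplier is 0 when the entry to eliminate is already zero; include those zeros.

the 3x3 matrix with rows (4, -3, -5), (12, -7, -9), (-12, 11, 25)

Forward elimination:
R2 <- R2 - (3)*R1:  [ 0  2  6 ]
R3 <- R3 - (-3)*R1:  [  0   2  10 ]
R3 <- R3 - (1)*R2:  [ 0  0  4 ]
Multipliers (in order of application): m_{21} = 3, m_{31} = -3, m_{32} = 1

multipliers: 3, -3, 1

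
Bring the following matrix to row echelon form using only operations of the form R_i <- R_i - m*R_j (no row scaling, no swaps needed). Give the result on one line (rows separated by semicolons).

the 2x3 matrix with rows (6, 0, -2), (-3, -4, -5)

REF = [6 0 -2; 0 -4 -6]

Forward elimination:
R2 <- R2 - (-1/2)*R1:  [  0  -4  -6 ]
Row echelon form:
[ 6   0  -2 ]
[ 0  -4  -6 ]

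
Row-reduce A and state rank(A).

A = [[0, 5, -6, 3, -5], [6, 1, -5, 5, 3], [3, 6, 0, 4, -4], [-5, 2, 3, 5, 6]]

Row reduction:
R1 <-> R2   (pivot in column 1 was zero)
[  6  1  -5  5   3 ]
[  0  5  -6  3  -5 ]
[  3  6   0  4  -4 ]
[ -5  2   3  5   6 ]
R3 <- R3 - (1/2)*R1:  [     0   11/2    5/2    3/2  -11/2 ]
R4 <- R4 - (-5/6)*R1:  [    0  17/6  -7/6  55/6  17/2 ]
R3 <- R3 - (11/10)*R2:  [     0      0  91/10   -9/5      0 ]
R4 <- R4 - (17/30)*R2:  [      0       0   67/30  112/15    34/3 ]
R4 <- R4 - (67/273)*R3:  [        0         0         0  2159/273      34/3 ]
Row echelon form:
[ 6  1     -5         5     3 ]
[ 0  5     -6         3    -5 ]
[ 0  0  91/10      -9/5     0 ]
[ 0  0      0  2159/273  34/3 ]
Nonzero rows / pivot columns: 4

rank(A) = 4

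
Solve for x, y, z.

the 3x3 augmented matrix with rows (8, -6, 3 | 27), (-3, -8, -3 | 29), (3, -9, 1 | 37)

(0, -4, 1)

Forward elimination on [A|b]:
R2 <- R2 - (-3/8)*R1:  [     0  -41/4  -15/8  313/8 ]
R3 <- R3 - (3/8)*R1:  [     0  -27/4   -1/8  215/8 ]
R3 <- R3 - (27/41)*R2:  [     0      0  91/82  91/82 ]
Row echelon form:
[ 8     -6      3  |     27 ]
[ 0  -41/4  -15/8  |  313/8 ]
[ 0      0  91/82  |  91/82 ]
Back-substitution:
z = (91/82) / (91/82) = 1
y = (313/8 - (-15/8)*(1)) / (-41/4) = -4
x = (27 - (-6)*(-4) - (3)*(1)) / 8 = 0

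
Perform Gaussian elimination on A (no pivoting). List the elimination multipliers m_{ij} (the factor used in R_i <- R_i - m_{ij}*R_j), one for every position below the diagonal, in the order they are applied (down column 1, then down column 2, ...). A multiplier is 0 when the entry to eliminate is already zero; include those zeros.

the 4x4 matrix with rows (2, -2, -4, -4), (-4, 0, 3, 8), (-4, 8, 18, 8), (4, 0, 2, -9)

Forward elimination:
R2 <- R2 - (-2)*R1:  [  0  -4  -5   0 ]
R3 <- R3 - (-2)*R1:  [  0   4  10   0 ]
R4 <- R4 - (2)*R1:  [  0   4  10  -1 ]
R3 <- R3 - (-1)*R2:  [ 0  0  5  0 ]
R4 <- R4 - (-1)*R2:  [  0   0   5  -1 ]
R4 <- R4 - (1)*R3:  [  0   0   0  -1 ]
Multipliers (in order of application): m_{21} = -2, m_{31} = -2, m_{41} = 2, m_{32} = -1, m_{42} = -1, m_{43} = 1

multipliers: -2, -2, 2, -1, -1, 1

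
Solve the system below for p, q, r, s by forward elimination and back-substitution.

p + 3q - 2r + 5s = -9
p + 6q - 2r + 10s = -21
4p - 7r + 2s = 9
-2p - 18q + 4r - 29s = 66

(-3, -4, -3, 0)

Forward elimination on [A|b]:
R2 <- R2 - (1)*R1:  [   0    3    0    5  -12 ]
R3 <- R3 - (4)*R1:  [   0  -12    1  -18   45 ]
R4 <- R4 - (-2)*R1:  [   0  -12    0  -19   48 ]
R3 <- R3 - (-4)*R2:  [  0   0   1   2  -3 ]
R4 <- R4 - (-4)*R2:  [ 0  0  0  1  0 ]
Row echelon form:
[ 1  3  -2  5  |   -9 ]
[ 0  3   0  5  |  -12 ]
[ 0  0   1  2  |   -3 ]
[ 0  0   0  1  |    0 ]
Back-substitution:
s = (0) / 1 = 0
r = (-3 - (2)*(0)) / 1 = -3
q = (-12 - (5)*(0)) / 3 = -4
p = (-9 - (3)*(-4) - (-2)*(-3) - (5)*(0)) / 1 = -3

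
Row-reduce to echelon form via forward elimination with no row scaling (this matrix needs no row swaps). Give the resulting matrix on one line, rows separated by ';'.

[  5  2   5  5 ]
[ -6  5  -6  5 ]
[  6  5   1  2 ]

Forward elimination:
R2 <- R2 - (-6/5)*R1:  [    0  37/5     0    11 ]
R3 <- R3 - (6/5)*R1:  [    0  13/5    -5    -4 ]
R3 <- R3 - (13/37)*R2:  [       0        0       -5  -291/37 ]
Row echelon form:
[ 5     2   5        5 ]
[ 0  37/5   0       11 ]
[ 0     0  -5  -291/37 ]

REF = [5 2 5 5; 0 37/5 0 11; 0 0 -5 -291/37]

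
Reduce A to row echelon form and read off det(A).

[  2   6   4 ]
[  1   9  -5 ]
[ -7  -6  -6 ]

Forward elimination:
R2 <- R2 - (1/2)*R1:  [  0   6  -7 ]
R3 <- R3 - (-7/2)*R1:  [  0  15   8 ]
R3 <- R3 - (5/2)*R2:  [    0     0  51/2 ]
Upper-triangular form:
[ 2  6     4 ]
[ 0  6    -7 ]
[ 0  0  51/2 ]
det(A) = (-1)^0 * (2) * (6) * (51/2) = 306  (0 row swaps -> sign +1)

det(A) = 306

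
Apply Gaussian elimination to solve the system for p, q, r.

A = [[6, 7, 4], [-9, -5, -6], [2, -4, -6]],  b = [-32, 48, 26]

(-2, 0, -5)

Forward elimination on [A|b]:
R2 <- R2 - (-3/2)*R1:  [    0  11/2     0     0 ]
R3 <- R3 - (1/3)*R1:  [     0  -19/3  -22/3  110/3 ]
R3 <- R3 - (-38/33)*R2:  [     0      0  -22/3  110/3 ]
Row echelon form:
[ 6     7      4  |    -32 ]
[ 0  11/2      0  |      0 ]
[ 0     0  -22/3  |  110/3 ]
Back-substitution:
r = (110/3) / (-22/3) = -5
q = (0) / (11/2) = 0
p = (-32 - (7)*(0) - (4)*(-5)) / 6 = -2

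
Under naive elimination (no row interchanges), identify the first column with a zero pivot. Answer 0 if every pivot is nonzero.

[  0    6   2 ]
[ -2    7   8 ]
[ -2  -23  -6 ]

first zero-pivot column = 1

Naive forward elimination:
Pivot entry (1,1) is zero but row 2 has -2 in column 1 -> naive elimination stops; a row interchange (e.g. R1 <-> R2) would be required here.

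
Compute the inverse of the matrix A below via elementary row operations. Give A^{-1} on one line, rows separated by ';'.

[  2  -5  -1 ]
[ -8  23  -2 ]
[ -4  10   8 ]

Gauss-Jordan on [A | I]:
R1 <- (1/2)*R1:  [    1  -5/2  -1/2  |   1/2     0     0 ]
R2 <- R2 - (-8)*R1:  [  0   3  -6  |   4   1   0 ]
R3 <- R3 - (-4)*R1:  [ 0  0  6  |  2  0  1 ]
R2 <- (1/3)*R2:  [   0    1   -2  |  4/3  1/3    0 ]
R1 <- R1 - (-5/2)*R2:  [     1      0  -11/2  |   23/6    5/6      0 ]
R3 <- (1/6)*R3:  [   0    0    1  |  1/3    0  1/6 ]
R1 <- R1 - (-11/2)*R3:  [     1      0      0  |   17/3    5/6  11/12 ]
R2 <- R2 - (-2)*R3:  [   0    1    0  |    2  1/3  1/3 ]
Right block of [I | A^{-1}] is the inverse:
[ 17/3  5/6  11/12 ]
[    2  1/3    1/3 ]
[  1/3    0    1/6 ]

inverse = [17/3 5/6 11/12; 2 1/3 1/3; 1/3 0 1/6]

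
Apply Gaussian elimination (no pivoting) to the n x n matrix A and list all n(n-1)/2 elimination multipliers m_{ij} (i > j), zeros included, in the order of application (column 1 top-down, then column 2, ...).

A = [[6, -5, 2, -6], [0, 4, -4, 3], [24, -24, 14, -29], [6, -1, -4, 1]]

Forward elimination:
R2: entry in column 1 is already 0 -> m_{21} = 0 (no row operation needed)
R3 <- R3 - (4)*R1:  [  0  -4   6  -5 ]
R4 <- R4 - (1)*R1:  [  0   4  -6   7 ]
R3 <- R3 - (-1)*R2:  [  0   0   2  -2 ]
R4 <- R4 - (1)*R2:  [  0   0  -2   4 ]
R4 <- R4 - (-1)*R3:  [ 0  0  0  2 ]
Multipliers (in order of application): m_{21} = 0, m_{31} = 4, m_{41} = 1, m_{32} = -1, m_{42} = 1, m_{43} = -1

multipliers: 0, 4, 1, -1, 1, -1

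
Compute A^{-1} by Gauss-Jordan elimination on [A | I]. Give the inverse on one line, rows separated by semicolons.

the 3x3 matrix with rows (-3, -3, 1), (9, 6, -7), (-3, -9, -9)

Gauss-Jordan on [A | I]:
R1 <- (1/-3)*R1:  [    1     1  -1/3  |  -1/3     0     0 ]
R2 <- R2 - (9)*R1:  [  0  -3  -4  |   3   1   0 ]
R3 <- R3 - (-3)*R1:  [   0   -6  -10  |   -1    0    1 ]
R2 <- (1/-3)*R2:  [    0     1   4/3  |    -1  -1/3     0 ]
R1 <- R1 - (1)*R2:  [    1     0  -5/3  |   2/3   1/3     0 ]
R3 <- R3 - (-6)*R2:  [  0   0  -2  |  -7  -2   1 ]
R3 <- (1/-2)*R3:  [    0     0     1  |   7/2     1  -1/2 ]
R1 <- R1 - (-5/3)*R3:  [    1     0     0  |  13/2     2  -5/6 ]
R2 <- R2 - (4/3)*R3:  [     0      1      0  |  -17/3   -5/3    2/3 ]
Right block of [I | A^{-1}] is the inverse:
[  13/2     2  -5/6 ]
[ -17/3  -5/3   2/3 ]
[   7/2     1  -1/2 ]

inverse = [13/2 2 -5/6; -17/3 -5/3 2/3; 7/2 1 -1/2]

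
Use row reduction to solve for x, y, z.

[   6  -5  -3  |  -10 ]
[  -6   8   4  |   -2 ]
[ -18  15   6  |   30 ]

(-5, -4, 0)

Forward elimination on [A|b]:
R2 <- R2 - (-1)*R1:  [   0    3    1  -12 ]
R3 <- R3 - (-3)*R1:  [  0   0  -3   0 ]
Row echelon form:
[ 6  -5  -3  |  -10 ]
[ 0   3   1  |  -12 ]
[ 0   0  -3  |    0 ]
Back-substitution:
z = (0) / -3 = 0
y = (-12 - (1)*(0)) / 3 = -4
x = (-10 - (-5)*(-4) - (-3)*(0)) / 6 = -5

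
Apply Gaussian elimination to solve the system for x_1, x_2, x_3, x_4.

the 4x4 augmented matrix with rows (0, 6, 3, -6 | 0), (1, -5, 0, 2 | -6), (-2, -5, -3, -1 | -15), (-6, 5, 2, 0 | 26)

Forward elimination on [A|b]:
R1 <-> R2   (pivot in column 1 was zero)
[  1  -5   0   2   -6 ]
[  0   6   3  -6    0 ]
[ -2  -5  -3  -1  -15 ]
[ -6   5   2   0   26 ]
R3 <- R3 - (-2)*R1:  [   0  -15   -3    3  -27 ]
R4 <- R4 - (-6)*R1:  [   0  -25    2   12  -10 ]
R3 <- R3 - (-5/2)*R2:  [   0    0  9/2  -12  -27 ]
R4 <- R4 - (-25/6)*R2:  [    0     0  29/2   -13   -10 ]
R4 <- R4 - (29/9)*R3:  [    0     0     0  77/3    77 ]
Row echelon form:
[ 1  -5    0     2  |   -6 ]
[ 0   6    3    -6  |    0 ]
[ 0   0  9/2   -12  |  -27 ]
[ 0   0    0  77/3  |   77 ]
Back-substitution:
x_4 = (77) / (77/3) = 3
x_3 = (-27 - (-12)*(3)) / (9/2) = 2
x_2 = (0 - (3)*(2) - (-6)*(3)) / 6 = 2
x_1 = (-6 - (-5)*(2) - (2)*(3)) / 1 = -2

(-2, 2, 2, 3)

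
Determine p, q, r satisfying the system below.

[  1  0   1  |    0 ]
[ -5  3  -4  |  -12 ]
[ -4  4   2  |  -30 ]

Forward elimination on [A|b]:
R2 <- R2 - (-5)*R1:  [   0    3    1  -12 ]
R3 <- R3 - (-4)*R1:  [   0    4    6  -30 ]
R3 <- R3 - (4/3)*R2:  [    0     0  14/3   -14 ]
Row echelon form:
[ 1  0     1  |    0 ]
[ 0  3     1  |  -12 ]
[ 0  0  14/3  |  -14 ]
Back-substitution:
r = (-14) / (14/3) = -3
q = (-12 - (1)*(-3)) / 3 = -3
p = (0 - (1)*(-3)) / 1 = 3

(3, -3, -3)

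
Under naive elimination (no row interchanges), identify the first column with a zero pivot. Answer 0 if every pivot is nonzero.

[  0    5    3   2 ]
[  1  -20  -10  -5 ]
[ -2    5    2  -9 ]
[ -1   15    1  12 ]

Naive forward elimination:
Pivot entry (1,1) is zero but row 2 has 1 in column 1 -> naive elimination stops; a row interchange (e.g. R1 <-> R2) would be required here.

first zero-pivot column = 1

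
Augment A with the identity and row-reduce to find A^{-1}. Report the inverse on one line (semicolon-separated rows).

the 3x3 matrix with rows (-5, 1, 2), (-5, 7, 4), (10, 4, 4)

Gauss-Jordan on [A | I]:
R1 <- (1/-5)*R1:  [    1  -1/5  -2/5  |  -1/5     0     0 ]
R2 <- R2 - (-5)*R1:  [  0   6   2  |  -1   1   0 ]
R3 <- R3 - (10)*R1:  [ 0  6  8  |  2  0  1 ]
R2 <- (1/6)*R2:  [    0     1   1/3  |  -1/6   1/6     0 ]
R1 <- R1 - (-1/5)*R2:  [     1      0   -1/3  |  -7/30   1/30      0 ]
R3 <- R3 - (6)*R2:  [  0   0   6  |   3  -1   1 ]
R3 <- (1/6)*R3:  [    0     0     1  |   1/2  -1/6   1/6 ]
R1 <- R1 - (-1/3)*R3:  [     1      0      0  |  -1/15  -1/45   1/18 ]
R2 <- R2 - (1/3)*R3:  [     0      1      0  |   -1/3    2/9  -1/18 ]
Right block of [I | A^{-1}] is the inverse:
[ -1/15  -1/45   1/18 ]
[  -1/3    2/9  -1/18 ]
[   1/2   -1/6    1/6 ]

inverse = [-1/15 -1/45 1/18; -1/3 2/9 -1/18; 1/2 -1/6 1/6]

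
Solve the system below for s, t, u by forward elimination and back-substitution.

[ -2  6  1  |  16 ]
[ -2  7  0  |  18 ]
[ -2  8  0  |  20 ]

Forward elimination on [A|b]:
R2 <- R2 - (1)*R1:  [  0   1  -1   2 ]
R3 <- R3 - (1)*R1:  [  0   2  -1   4 ]
R3 <- R3 - (2)*R2:  [ 0  0  1  0 ]
Row echelon form:
[ -2  6   1  |  16 ]
[  0  1  -1  |   2 ]
[  0  0   1  |   0 ]
Back-substitution:
u = (0) / 1 = 0
t = (2 - (-1)*(0)) / 1 = 2
s = (16 - (6)*(2) - (1)*(0)) / -2 = -2

(-2, 2, 0)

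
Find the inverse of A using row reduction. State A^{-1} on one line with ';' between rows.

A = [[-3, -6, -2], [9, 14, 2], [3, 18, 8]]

Gauss-Jordan on [A | I]:
R1 <- (1/-3)*R1:  [    1     2   2/3  |  -1/3     0     0 ]
R2 <- R2 - (9)*R1:  [  0  -4  -4  |   3   1   0 ]
R3 <- R3 - (3)*R1:  [  0  12   6  |   1   0   1 ]
R2 <- (1/-4)*R2:  [    0     1     1  |  -3/4  -1/4     0 ]
R1 <- R1 - (2)*R2:  [    1     0  -4/3  |   7/6   1/2     0 ]
R3 <- R3 - (12)*R2:  [  0   0  -6  |  10   3   1 ]
R3 <- (1/-6)*R3:  [    0     0     1  |  -5/3  -1/2  -1/6 ]
R1 <- R1 - (-4/3)*R3:  [      1       0       0  |  -19/18    -1/6    -2/9 ]
R2 <- R2 - (1)*R3:  [     0      1      0  |  11/12    1/4    1/6 ]
Right block of [I | A^{-1}] is the inverse:
[ -19/18  -1/6  -2/9 ]
[  11/12   1/4   1/6 ]
[   -5/3  -1/2  -1/6 ]

inverse = [-19/18 -1/6 -2/9; 11/12 1/4 1/6; -5/3 -1/2 -1/6]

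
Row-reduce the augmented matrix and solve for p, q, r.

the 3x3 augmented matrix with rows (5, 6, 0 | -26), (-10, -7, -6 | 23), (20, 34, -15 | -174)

Forward elimination on [A|b]:
R2 <- R2 - (-2)*R1:  [   0    5   -6  -29 ]
R3 <- R3 - (4)*R1:  [   0   10  -15  -70 ]
R3 <- R3 - (2)*R2:  [   0    0   -3  -12 ]
Row echelon form:
[ 5  6   0  |  -26 ]
[ 0  5  -6  |  -29 ]
[ 0  0  -3  |  -12 ]
Back-substitution:
r = (-12) / -3 = 4
q = (-29 - (-6)*(4)) / 5 = -1
p = (-26 - (6)*(-1)) / 5 = -4

(-4, -1, 4)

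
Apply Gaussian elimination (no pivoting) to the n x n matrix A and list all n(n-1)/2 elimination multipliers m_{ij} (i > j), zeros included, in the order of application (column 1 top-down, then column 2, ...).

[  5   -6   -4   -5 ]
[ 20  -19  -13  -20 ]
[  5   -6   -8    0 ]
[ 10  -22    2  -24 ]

Forward elimination:
R2 <- R2 - (4)*R1:  [ 0  5  3  0 ]
R3 <- R3 - (1)*R1:  [  0   0  -4   5 ]
R4 <- R4 - (2)*R1:  [   0  -10   10  -14 ]
R3: entry in column 2 is already 0 -> m_{32} = 0 (no row operation needed)
R4 <- R4 - (-2)*R2:  [   0    0   16  -14 ]
R4 <- R4 - (-4)*R3:  [ 0  0  0  6 ]
Multipliers (in order of application): m_{21} = 4, m_{31} = 1, m_{41} = 2, m_{32} = 0, m_{42} = -2, m_{43} = -4

multipliers: 4, 1, 2, 0, -2, -4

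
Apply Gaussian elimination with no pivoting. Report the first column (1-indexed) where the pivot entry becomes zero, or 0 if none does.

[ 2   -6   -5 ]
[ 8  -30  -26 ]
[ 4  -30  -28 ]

Naive forward elimination:
R2 <- R2 - (4)*R1:  [  0  -6  -6 ]
R3 <- R3 - (2)*R1:  [   0  -18  -18 ]
R3 <- R3 - (3)*R2:  [ 0  0  0 ]
Matrix at this point:
[ 2  -6  -5 ]
[ 0  -6  -6 ]
[ 0   0   0 ]
Pivot entry (3,3) in the last row is zero and there are no rows below to swap with -> zero pivot in column 3 (A is singular).

first zero-pivot column = 3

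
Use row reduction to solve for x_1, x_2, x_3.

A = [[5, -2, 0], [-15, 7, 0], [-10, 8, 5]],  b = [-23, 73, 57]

(-3, 4, -1)

Forward elimination on [A|b]:
R2 <- R2 - (-3)*R1:  [ 0  1  0  4 ]
R3 <- R3 - (-2)*R1:  [  0   4   5  11 ]
R3 <- R3 - (4)*R2:  [  0   0   5  -5 ]
Row echelon form:
[ 5  -2  0  |  -23 ]
[ 0   1  0  |    4 ]
[ 0   0  5  |   -5 ]
Back-substitution:
x_3 = (-5) / 5 = -1
x_2 = (4) / 1 = 4
x_1 = (-23 - (-2)*(4)) / 5 = -3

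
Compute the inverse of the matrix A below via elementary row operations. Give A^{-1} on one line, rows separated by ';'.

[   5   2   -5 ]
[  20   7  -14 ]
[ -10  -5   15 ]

Gauss-Jordan on [A | I]:
R1 <- (1/5)*R1:  [   1  2/5   -1  |  1/5    0    0 ]
R2 <- R2 - (20)*R1:  [  0  -1   6  |  -4   1   0 ]
R3 <- R3 - (-10)*R1:  [  0  -1   5  |   2   0   1 ]
R2 <- (1/-1)*R2:  [  0   1  -6  |   4  -1   0 ]
R1 <- R1 - (2/5)*R2:  [    1     0   7/5  |  -7/5   2/5     0 ]
R3 <- R3 - (-1)*R2:  [  0   0  -1  |   6  -1   1 ]
R3 <- (1/-1)*R3:  [  0   0   1  |  -6   1  -1 ]
R1 <- R1 - (7/5)*R3:  [   1    0    0  |    7   -1  7/5 ]
R2 <- R2 - (-6)*R3:  [   0    1    0  |  -32    5   -6 ]
Right block of [I | A^{-1}] is the inverse:
[   7  -1  7/5 ]
[ -32   5   -6 ]
[  -6   1   -1 ]

inverse = [7 -1 7/5; -32 5 -6; -6 1 -1]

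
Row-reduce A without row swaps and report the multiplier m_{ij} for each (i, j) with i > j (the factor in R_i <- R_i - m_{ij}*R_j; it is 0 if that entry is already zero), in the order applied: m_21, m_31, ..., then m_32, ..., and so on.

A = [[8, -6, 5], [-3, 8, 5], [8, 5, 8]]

multipliers: -3/8, 1, 44/23

Forward elimination:
R2 <- R2 - (-3/8)*R1:  [    0  23/4  55/8 ]
R3 <- R3 - (1)*R1:  [  0  11   3 ]
R3 <- R3 - (44/23)*R2:  [       0        0  -467/46 ]
Multipliers (in order of application): m_{21} = -3/8, m_{31} = 1, m_{32} = 44/23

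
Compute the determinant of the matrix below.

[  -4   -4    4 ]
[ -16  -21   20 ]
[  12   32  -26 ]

det(A) = 40

Forward elimination:
R2 <- R2 - (4)*R1:  [  0  -5   4 ]
R3 <- R3 - (-3)*R1:  [   0   20  -14 ]
R3 <- R3 - (-4)*R2:  [ 0  0  2 ]
Upper-triangular form:
[ -4  -4  4 ]
[  0  -5  4 ]
[  0   0  2 ]
det(A) = (-1)^0 * (-4) * (-5) * (2) = 40  (0 row swaps -> sign +1)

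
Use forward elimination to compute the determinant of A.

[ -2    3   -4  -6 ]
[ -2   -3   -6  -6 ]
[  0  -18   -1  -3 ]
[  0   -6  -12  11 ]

Forward elimination:
R2 <- R2 - (1)*R1:  [  0  -6  -2   0 ]
R3 <- R3 - (3)*R2:  [  0   0   5  -3 ]
R4 <- R4 - (1)*R2:  [   0    0  -10   11 ]
R4 <- R4 - (-2)*R3:  [ 0  0  0  5 ]
Upper-triangular form:
[ -2   3  -4  -6 ]
[  0  -6  -2   0 ]
[  0   0   5  -3 ]
[  0   0   0   5 ]
det(A) = (-1)^0 * (-2) * (-6) * (5) * (5) = 300  (0 row swaps -> sign +1)

det(A) = 300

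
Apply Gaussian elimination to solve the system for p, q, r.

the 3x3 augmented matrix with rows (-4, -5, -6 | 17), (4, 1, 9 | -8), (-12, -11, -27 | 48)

Forward elimination on [A|b]:
R2 <- R2 - (-1)*R1:  [  0  -4   3   9 ]
R3 <- R3 - (3)*R1:  [  0   4  -9  -3 ]
R3 <- R3 - (-1)*R2:  [  0   0  -6   6 ]
Row echelon form:
[ -4  -5  -6  |  17 ]
[  0  -4   3  |   9 ]
[  0   0  -6  |   6 ]
Back-substitution:
r = (6) / -6 = -1
q = (9 - (3)*(-1)) / -4 = -3
p = (17 - (-5)*(-3) - (-6)*(-1)) / -4 = 1

(1, -3, -1)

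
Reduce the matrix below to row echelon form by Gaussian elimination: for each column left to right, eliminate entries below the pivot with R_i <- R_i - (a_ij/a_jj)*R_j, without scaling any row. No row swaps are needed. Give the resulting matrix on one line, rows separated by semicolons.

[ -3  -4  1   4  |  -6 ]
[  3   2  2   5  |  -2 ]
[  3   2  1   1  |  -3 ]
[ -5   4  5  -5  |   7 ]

Forward elimination:
R2 <- R2 - (-1)*R1:  [  0  -2   3   9  -8 ]
R3 <- R3 - (-1)*R1:  [  0  -2   2   5  -9 ]
R4 <- R4 - (5/3)*R1:  [     0   32/3   10/3  -35/3     17 ]
R3 <- R3 - (1)*R2:  [  0   0  -1  -4  -1 ]
R4 <- R4 - (-16/3)*R2:  [     0      0   58/3  109/3  -77/3 ]
R4 <- R4 - (-58/3)*R3:  [   0    0    0  -41  -45 ]
Row echelon form:
[ -3  -4   1    4  |   -6 ]
[  0  -2   3    9  |   -8 ]
[  0   0  -1   -4  |   -1 ]
[  0   0   0  -41  |  -45 ]

REF = [-3 -4 1 4 -6; 0 -2 3 9 -8; 0 0 -1 -4 -1; 0 0 0 -41 -45]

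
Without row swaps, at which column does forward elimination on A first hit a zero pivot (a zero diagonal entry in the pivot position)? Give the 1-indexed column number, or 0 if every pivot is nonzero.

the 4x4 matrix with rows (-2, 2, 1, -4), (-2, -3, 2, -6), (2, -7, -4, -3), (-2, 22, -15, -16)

first zero-pivot column = 0

Naive forward elimination:
R2 <- R2 - (1)*R1:  [  0  -5   1  -2 ]
R3 <- R3 - (-1)*R1:  [  0  -5  -3  -7 ]
R4 <- R4 - (1)*R1:  [   0   20  -16  -12 ]
R3 <- R3 - (1)*R2:  [  0   0  -4  -5 ]
R4 <- R4 - (-4)*R2:  [   0    0  -12  -20 ]
R4 <- R4 - (3)*R3:  [  0   0   0  -5 ]
All pivots nonzero; naive elimination completes without hitting a zero pivot.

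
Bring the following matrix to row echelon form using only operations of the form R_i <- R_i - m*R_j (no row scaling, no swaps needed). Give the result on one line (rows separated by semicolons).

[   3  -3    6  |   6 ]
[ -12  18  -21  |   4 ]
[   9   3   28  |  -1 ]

Forward elimination:
R2 <- R2 - (-4)*R1:  [  0   6   3  28 ]
R3 <- R3 - (3)*R1:  [   0   12   10  -19 ]
R3 <- R3 - (2)*R2:  [   0    0    4  -75 ]
Row echelon form:
[ 3  -3  6  |    6 ]
[ 0   6  3  |   28 ]
[ 0   0  4  |  -75 ]

REF = [3 -3 6 6; 0 6 3 28; 0 0 4 -75]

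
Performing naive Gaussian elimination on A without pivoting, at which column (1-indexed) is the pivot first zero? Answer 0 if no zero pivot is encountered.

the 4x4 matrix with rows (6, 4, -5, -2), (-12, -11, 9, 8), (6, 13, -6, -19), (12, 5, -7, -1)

first zero-pivot column = 0

Naive forward elimination:
R2 <- R2 - (-2)*R1:  [  0  -3  -1   4 ]
R3 <- R3 - (1)*R1:  [   0    9   -1  -17 ]
R4 <- R4 - (2)*R1:  [  0  -3   3   3 ]
R3 <- R3 - (-3)*R2:  [  0   0  -4  -5 ]
R4 <- R4 - (1)*R2:  [  0   0   4  -1 ]
R4 <- R4 - (-1)*R3:  [  0   0   0  -6 ]
All pivots nonzero; naive elimination completes without hitting a zero pivot.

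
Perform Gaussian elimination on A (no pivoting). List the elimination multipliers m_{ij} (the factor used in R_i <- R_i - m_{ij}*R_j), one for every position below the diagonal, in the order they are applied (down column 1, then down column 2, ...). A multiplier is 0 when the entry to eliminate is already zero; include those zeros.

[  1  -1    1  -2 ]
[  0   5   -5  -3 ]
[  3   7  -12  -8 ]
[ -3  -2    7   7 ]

Forward elimination:
R2: entry in column 1 is already 0 -> m_{21} = 0 (no row operation needed)
R3 <- R3 - (3)*R1:  [   0   10  -15   -2 ]
R4 <- R4 - (-3)*R1:  [  0  -5  10   1 ]
R3 <- R3 - (2)*R2:  [  0   0  -5   4 ]
R4 <- R4 - (-1)*R2:  [  0   0   5  -2 ]
R4 <- R4 - (-1)*R3:  [ 0  0  0  2 ]
Multipliers (in order of application): m_{21} = 0, m_{31} = 3, m_{41} = -3, m_{32} = 2, m_{42} = -1, m_{43} = -1

multipliers: 0, 3, -3, 2, -1, -1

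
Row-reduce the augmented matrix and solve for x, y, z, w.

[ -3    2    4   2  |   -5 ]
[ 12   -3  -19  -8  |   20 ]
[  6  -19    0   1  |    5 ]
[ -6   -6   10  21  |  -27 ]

Forward elimination on [A|b]:
R2 <- R2 - (-4)*R1:  [  0   5  -3   0   0 ]
R3 <- R3 - (-2)*R1:  [   0  -15    8    5   -5 ]
R4 <- R4 - (2)*R1:  [   0  -10    2   17  -17 ]
R3 <- R3 - (-3)*R2:  [  0   0  -1   5  -5 ]
R4 <- R4 - (-2)*R2:  [   0    0   -4   17  -17 ]
R4 <- R4 - (4)*R3:  [  0   0   0  -3   3 ]
Row echelon form:
[ -3  2   4   2  |  -5 ]
[  0  5  -3   0  |   0 ]
[  0  0  -1   5  |  -5 ]
[  0  0   0  -3  |   3 ]
Back-substitution:
w = (3) / -3 = -1
z = (-5 - (5)*(-1)) / -1 = 0
y = (0 - (-3)*(0)) / 5 = 0
x = (-5 - (2)*(0) - (4)*(0) - (2)*(-1)) / -3 = 1

(1, 0, 0, -1)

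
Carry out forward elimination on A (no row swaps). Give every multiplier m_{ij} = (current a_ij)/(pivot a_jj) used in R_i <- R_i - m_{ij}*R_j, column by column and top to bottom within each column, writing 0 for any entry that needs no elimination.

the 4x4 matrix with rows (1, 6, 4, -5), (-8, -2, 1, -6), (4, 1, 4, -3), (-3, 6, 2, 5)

Forward elimination:
R2 <- R2 - (-8)*R1:  [   0   46   33  -46 ]
R3 <- R3 - (4)*R1:  [   0  -23  -12   17 ]
R4 <- R4 - (-3)*R1:  [   0   24   14  -10 ]
R3 <- R3 - (-1/2)*R2:  [   0    0  9/2   -6 ]
R4 <- R4 - (12/23)*R2:  [      0       0  -74/23      14 ]
R4 <- R4 - (-148/207)*R3:  [      0       0       0  670/69 ]
Multipliers (in order of application): m_{21} = -8, m_{31} = 4, m_{41} = -3, m_{32} = -1/2, m_{42} = 12/23, m_{43} = -148/207

multipliers: -8, 4, -3, -1/2, 12/23, -148/207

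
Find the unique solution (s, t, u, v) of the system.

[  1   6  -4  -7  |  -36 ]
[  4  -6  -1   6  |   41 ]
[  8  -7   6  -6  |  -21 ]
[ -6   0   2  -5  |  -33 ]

(1, -1, -1, 5)

Forward elimination on [A|b]:
R2 <- R2 - (4)*R1:  [   0  -30   15   34  185 ]
R3 <- R3 - (8)*R1:  [   0  -55   38   50  267 ]
R4 <- R4 - (-6)*R1:  [    0    36   -22   -47  -249 ]
R3 <- R3 - (11/6)*R2:  [      0       0    21/2   -37/3  -433/6 ]
R4 <- R4 - (-6/5)*R2:  [     0      0     -4  -31/5    -27 ]
R4 <- R4 - (-8/21)*R3:  [         0          0          0  -3433/315   -3433/63 ]
Row echelon form:
[ 1    6    -4         -7  |       -36 ]
[ 0  -30    15         34  |       185 ]
[ 0    0  21/2      -37/3  |    -433/6 ]
[ 0    0     0  -3433/315  |  -3433/63 ]
Back-substitution:
v = (-3433/63) / (-3433/315) = 5
u = (-433/6 - (-37/3)*(5)) / (21/2) = -1
t = (185 - (15)*(-1) - (34)*(5)) / -30 = -1
s = (-36 - (6)*(-1) - (-4)*(-1) - (-7)*(5)) / 1 = 1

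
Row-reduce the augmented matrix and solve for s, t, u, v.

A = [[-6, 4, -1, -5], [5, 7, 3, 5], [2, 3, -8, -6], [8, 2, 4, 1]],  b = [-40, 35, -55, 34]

(2, -1, 4, 4)

Forward elimination on [A|b]:
R2 <- R2 - (-5/6)*R1:  [    0  31/3  13/6   5/6   5/3 ]
R3 <- R3 - (-1/3)*R1:  [      0    13/3   -25/3   -23/3  -205/3 ]
R4 <- R4 - (-4/3)*R1:  [     0   22/3    8/3  -17/3  -58/3 ]
R3 <- R3 - (13/31)*R2:  [        0         0   -573/62   -497/62  -2140/31 ]
R4 <- R4 - (22/31)*R2:  [       0        0    35/31  -194/31  -636/31 ]
R4 <- R4 - (-70/573)*R3:  [          0           0           0   -4147/573  -16588/573 ]
Row echelon form:
[ -6     4       -1         -5  |         -40 ]
[  0  31/3     13/6        5/6  |         5/3 ]
[  0     0  -573/62    -497/62  |    -2140/31 ]
[  0     0        0  -4147/573  |  -16588/573 ]
Back-substitution:
v = (-16588/573) / (-4147/573) = 4
u = (-2140/31 - (-497/62)*(4)) / (-573/62) = 4
t = (5/3 - (13/6)*(4) - (5/6)*(4)) / (31/3) = -1
s = (-40 - (4)*(-1) - (-1)*(4) - (-5)*(4)) / -6 = 2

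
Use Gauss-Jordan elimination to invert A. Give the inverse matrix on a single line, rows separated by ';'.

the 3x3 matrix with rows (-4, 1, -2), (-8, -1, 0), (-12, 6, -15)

Gauss-Jordan on [A | I]:
R1 <- (1/-4)*R1:  [    1  -1/4   1/2  |  -1/4     0     0 ]
R2 <- R2 - (-8)*R1:  [  0  -3   4  |  -2   1   0 ]
R3 <- R3 - (-12)*R1:  [  0   3  -9  |  -3   0   1 ]
R2 <- (1/-3)*R2:  [    0     1  -4/3  |   2/3  -1/3     0 ]
R1 <- R1 - (-1/4)*R2:  [     1      0    1/6  |  -1/12  -1/12      0 ]
R3 <- R3 - (3)*R2:  [  0   0  -5  |  -5   1   1 ]
R3 <- (1/-5)*R3:  [    0     0     1  |     1  -1/5  -1/5 ]
R1 <- R1 - (1/6)*R3:  [     1      0      0  |   -1/4  -1/20   1/30 ]
R2 <- R2 - (-4/3)*R3:  [     0      1      0  |      2   -3/5  -4/15 ]
Right block of [I | A^{-1}] is the inverse:
[ -1/4  -1/20   1/30 ]
[    2   -3/5  -4/15 ]
[    1   -1/5   -1/5 ]

inverse = [-1/4 -1/20 1/30; 2 -3/5 -4/15; 1 -1/5 -1/5]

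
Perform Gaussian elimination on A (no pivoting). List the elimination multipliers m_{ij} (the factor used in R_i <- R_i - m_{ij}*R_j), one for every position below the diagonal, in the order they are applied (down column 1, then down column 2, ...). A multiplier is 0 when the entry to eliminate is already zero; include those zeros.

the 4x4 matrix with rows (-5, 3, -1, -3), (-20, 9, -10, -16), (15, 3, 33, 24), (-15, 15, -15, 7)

Forward elimination:
R2 <- R2 - (4)*R1:  [  0  -3  -6  -4 ]
R3 <- R3 - (-3)*R1:  [  0  12  30  15 ]
R4 <- R4 - (3)*R1:  [   0    6  -12   16 ]
R3 <- R3 - (-4)*R2:  [  0   0   6  -1 ]
R4 <- R4 - (-2)*R2:  [   0    0  -24    8 ]
R4 <- R4 - (-4)*R3:  [ 0  0  0  4 ]
Multipliers (in order of application): m_{21} = 4, m_{31} = -3, m_{41} = 3, m_{32} = -4, m_{42} = -2, m_{43} = -4

multipliers: 4, -3, 3, -4, -2, -4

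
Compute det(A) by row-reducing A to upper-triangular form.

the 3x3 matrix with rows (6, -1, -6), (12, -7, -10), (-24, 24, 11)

Forward elimination:
R2 <- R2 - (2)*R1:  [  0  -5   2 ]
R3 <- R3 - (-4)*R1:  [   0   20  -13 ]
R3 <- R3 - (-4)*R2:  [  0   0  -5 ]
Upper-triangular form:
[ 6  -1  -6 ]
[ 0  -5   2 ]
[ 0   0  -5 ]
det(A) = (-1)^0 * (6) * (-5) * (-5) = 150  (0 row swaps -> sign +1)

det(A) = 150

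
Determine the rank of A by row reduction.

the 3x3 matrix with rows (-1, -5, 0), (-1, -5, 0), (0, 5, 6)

rank(A) = 2

Row reduction:
R2 <- R2 - (1)*R1:  [ 0  0  0 ]
R2 <-> R3   (pivot in column 2 was zero)
[ -1  -5  0 ]
[  0   5  6 ]
[  0   0  0 ]
Row echelon form:
[ -1  -5  0 ]
[  0   5  6 ]
[  0   0  0 ]
Nonzero rows / pivot columns: 2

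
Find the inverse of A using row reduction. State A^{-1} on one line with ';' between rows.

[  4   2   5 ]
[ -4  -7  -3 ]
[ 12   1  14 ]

Gauss-Jordan on [A | I]:
R1 <- (1/4)*R1:  [   1  1/2  5/4  |  1/4    0    0 ]
R2 <- R2 - (-4)*R1:  [  0  -5   2  |   1   1   0 ]
R3 <- R3 - (12)*R1:  [  0  -5  -1  |  -3   0   1 ]
R2 <- (1/-5)*R2:  [    0     1  -2/5  |  -1/5  -1/5     0 ]
R1 <- R1 - (1/2)*R2:  [     1      0  29/20  |   7/20   1/10      0 ]
R3 <- R3 - (-5)*R2:  [  0   0  -3  |  -4  -1   1 ]
R3 <- (1/-3)*R3:  [    0     0     1  |   4/3   1/3  -1/3 ]
R1 <- R1 - (29/20)*R3:  [      1       0       0  |  -19/12  -23/60   29/60 ]
R2 <- R2 - (-2/5)*R3:  [     0      1      0  |    1/3  -1/15  -2/15 ]
Right block of [I | A^{-1}] is the inverse:
[ -19/12  -23/60  29/60 ]
[    1/3   -1/15  -2/15 ]
[    4/3     1/3   -1/3 ]

inverse = [-19/12 -23/60 29/60; 1/3 -1/15 -2/15; 4/3 1/3 -1/3]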